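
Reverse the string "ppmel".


Input: ppmel
Reading characters right to left:
  Position 4: 'l'
  Position 3: 'e'
  Position 2: 'm'
  Position 1: 'p'
  Position 0: 'p'
Reversed: lempp

lempp


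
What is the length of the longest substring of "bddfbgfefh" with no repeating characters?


Input: "bddfbgfefh"
Sliding window (track last position of each char):
  Position 0 ('b'): window [0,0] length 1 -- new best
  Position 1 ('d'): window [0,1] length 2 -- new best
  Position 2 ('d'): repeat (last at 1), move window start to 2
  Position 2 ('d'): window [2,2] length 1
  Position 3 ('f'): window [2,3] length 2
  Position 4 ('b'): window [2,4] length 3 -- new best
  Position 5 ('g'): window [2,5] length 4 -- new best
  Position 6 ('f'): repeat (last at 3), move window start to 4
  Position 6 ('f'): window [4,6] length 3
  Position 7 ('e'): window [4,7] length 4
  Position 8 ('f'): repeat (last at 6), move window start to 7
  Position 8 ('f'): window [7,8] length 2
  Position 9 ('h'): window [7,9] length 3
Longest substring with no repeats: "dfbg" with length 4

4


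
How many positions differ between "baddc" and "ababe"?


Comparing "baddc" and "ababe" position by position:
  Position 0: 'b' vs 'a' => DIFFER
  Position 1: 'a' vs 'b' => DIFFER
  Position 2: 'd' vs 'a' => DIFFER
  Position 3: 'd' vs 'b' => DIFFER
  Position 4: 'c' vs 'e' => DIFFER
Positions that differ: 5

5


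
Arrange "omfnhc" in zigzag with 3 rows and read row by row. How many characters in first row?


Zigzag "omfnhc" into 3 rows:
Placing characters:
  'o' => row 0
  'm' => row 1
  'f' => row 2
  'n' => row 1
  'h' => row 0
  'c' => row 1
Rows:
  Row 0: "oh"
  Row 1: "mnc"
  Row 2: "f"
First row length: 2

2


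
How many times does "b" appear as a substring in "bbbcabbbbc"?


Searching for "b" in "bbbcabbbbc"
Scanning each position:
  Position 0: "b" => MATCH
  Position 1: "b" => MATCH
  Position 2: "b" => MATCH
  Position 3: "c" => no
  Position 4: "a" => no
  Position 5: "b" => MATCH
  Position 6: "b" => MATCH
  Position 7: "b" => MATCH
  Position 8: "b" => MATCH
  Position 9: "c" => no
Total occurrences: 7

7


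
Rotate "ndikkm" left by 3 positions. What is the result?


Input: "ndikkm", rotate left by 3
First 3 characters: "ndi"
Remaining characters: "kkm"
Concatenate remaining + first: "kkm" + "ndi" = "kkmndi"

kkmndi


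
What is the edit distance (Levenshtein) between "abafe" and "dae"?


Computing edit distance: "abafe" -> "dae"
DP table:
           d    a    e
      0    1    2    3
  a   1    1    1    2
  b   2    2    2    2
  a   3    3    2    3
  f   4    4    3    3
  e   5    5    4    3
Edit distance = dp[5][3] = 3

3


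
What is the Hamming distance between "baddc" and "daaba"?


Comparing "baddc" and "daaba" position by position:
  Position 0: 'b' vs 'd' => differ
  Position 1: 'a' vs 'a' => same
  Position 2: 'd' vs 'a' => differ
  Position 3: 'd' vs 'b' => differ
  Position 4: 'c' vs 'a' => differ
Total differences (Hamming distance): 4

4


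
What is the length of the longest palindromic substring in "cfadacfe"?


Input: "cfadacfe"
Checking substrings for palindromes:
  [2:5] "ada" (len 3) => palindrome
Longest palindromic substring: "ada" with length 3

3


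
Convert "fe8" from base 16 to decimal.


Input: "fe8" in base 16
Positional expansion:
  Digit 'f' (value 15) x 16^2 = 3840
  Digit 'e' (value 14) x 16^1 = 224
  Digit '8' (value 8) x 16^0 = 8
Sum = 4072

4072


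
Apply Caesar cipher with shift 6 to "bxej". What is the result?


Caesar cipher: shift "bxej" by 6
  'b' (pos 1) + 6 = pos 7 = 'h'
  'x' (pos 23) + 6 = pos 3 = 'd'
  'e' (pos 4) + 6 = pos 10 = 'k'
  'j' (pos 9) + 6 = pos 15 = 'p'
Result: hdkp

hdkp


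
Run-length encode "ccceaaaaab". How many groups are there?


Input: ccceaaaaab
Scanning for consecutive runs:
  Group 1: 'c' x 3 (positions 0-2)
  Group 2: 'e' x 1 (positions 3-3)
  Group 3: 'a' x 5 (positions 4-8)
  Group 4: 'b' x 1 (positions 9-9)
Total groups: 4

4


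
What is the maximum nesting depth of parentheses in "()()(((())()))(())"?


Input: "()()(((())()))(())"
Tracking depth:
  Position 0 '(': depth becomes 1
  Position 1 ')': depth becomes 0
  Position 2 '(': depth becomes 1
  Position 3 ')': depth becomes 0
  Position 4 '(': depth becomes 1
  Position 5 '(': depth becomes 2
  Position 6 '(': depth becomes 3
  Position 7 '(': depth becomes 4
  Position 8 ')': depth becomes 3
  Position 9 ')': depth becomes 2
  Position 10 '(': depth becomes 3
  Position 11 ')': depth becomes 2
  Position 12 ')': depth becomes 1
  Position 13 ')': depth becomes 0
  Position 14 '(': depth becomes 1
  Position 15 '(': depth becomes 2
  Position 16 ')': depth becomes 1
  Position 17 ')': depth becomes 0
Maximum depth reached: 4

4


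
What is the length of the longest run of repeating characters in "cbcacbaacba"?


Input: "cbcacbaacba"
Scanning for longest run:
  Position 1 ('b'): new char, reset run to 1
  Position 2 ('c'): new char, reset run to 1
  Position 3 ('a'): new char, reset run to 1
  Position 4 ('c'): new char, reset run to 1
  Position 5 ('b'): new char, reset run to 1
  Position 6 ('a'): new char, reset run to 1
  Position 7 ('a'): continues run of 'a', length=2
  Position 8 ('c'): new char, reset run to 1
  Position 9 ('b'): new char, reset run to 1
  Position 10 ('a'): new char, reset run to 1
Longest run: 'a' with length 2

2


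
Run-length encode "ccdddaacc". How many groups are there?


Input: ccdddaacc
Scanning for consecutive runs:
  Group 1: 'c' x 2 (positions 0-1)
  Group 2: 'd' x 3 (positions 2-4)
  Group 3: 'a' x 2 (positions 5-6)
  Group 4: 'c' x 2 (positions 7-8)
Total groups: 4

4


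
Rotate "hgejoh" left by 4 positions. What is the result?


Input: "hgejoh", rotate left by 4
First 4 characters: "hgej"
Remaining characters: "oh"
Concatenate remaining + first: "oh" + "hgej" = "ohhgej"

ohhgej


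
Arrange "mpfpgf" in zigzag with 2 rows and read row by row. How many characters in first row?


Zigzag "mpfpgf" into 2 rows:
Placing characters:
  'm' => row 0
  'p' => row 1
  'f' => row 0
  'p' => row 1
  'g' => row 0
  'f' => row 1
Rows:
  Row 0: "mfg"
  Row 1: "ppf"
First row length: 3

3


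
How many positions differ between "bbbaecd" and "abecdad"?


Comparing "bbbaecd" and "abecdad" position by position:
  Position 0: 'b' vs 'a' => DIFFER
  Position 1: 'b' vs 'b' => same
  Position 2: 'b' vs 'e' => DIFFER
  Position 3: 'a' vs 'c' => DIFFER
  Position 4: 'e' vs 'd' => DIFFER
  Position 5: 'c' vs 'a' => DIFFER
  Position 6: 'd' vs 'd' => same
Positions that differ: 5

5


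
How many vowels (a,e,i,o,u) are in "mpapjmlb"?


Input: mpapjmlb
Checking each character:
  'm' at position 0: consonant
  'p' at position 1: consonant
  'a' at position 2: vowel (running total: 1)
  'p' at position 3: consonant
  'j' at position 4: consonant
  'm' at position 5: consonant
  'l' at position 6: consonant
  'b' at position 7: consonant
Total vowels: 1

1


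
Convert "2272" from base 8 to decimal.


Input: "2272" in base 8
Positional expansion:
  Digit '2' (value 2) x 8^3 = 1024
  Digit '2' (value 2) x 8^2 = 128
  Digit '7' (value 7) x 8^1 = 56
  Digit '2' (value 2) x 8^0 = 2
Sum = 1210

1210


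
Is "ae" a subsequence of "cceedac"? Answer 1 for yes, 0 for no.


Check if "ae" is a subsequence of "cceedac"
Greedy scan:
  Position 0 ('c'): no match needed
  Position 1 ('c'): no match needed
  Position 2 ('e'): no match needed
  Position 3 ('e'): no match needed
  Position 4 ('d'): no match needed
  Position 5 ('a'): matches sub[0] = 'a'
  Position 6 ('c'): no match needed
Only matched 1/2 characters => not a subsequence

0


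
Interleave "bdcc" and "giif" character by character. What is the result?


Interleaving "bdcc" and "giif":
  Position 0: 'b' from first, 'g' from second => "bg"
  Position 1: 'd' from first, 'i' from second => "di"
  Position 2: 'c' from first, 'i' from second => "ci"
  Position 3: 'c' from first, 'f' from second => "cf"
Result: bgdicicf

bgdicicf


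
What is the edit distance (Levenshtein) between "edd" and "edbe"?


Computing edit distance: "edd" -> "edbe"
DP table:
           e    d    b    e
      0    1    2    3    4
  e   1    0    1    2    3
  d   2    1    0    1    2
  d   3    2    1    1    2
Edit distance = dp[3][4] = 2

2


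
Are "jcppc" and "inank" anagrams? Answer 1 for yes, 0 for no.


Strings: "jcppc", "inank"
Sorted first:  ccjpp
Sorted second: aiknn
Differ at position 0: 'c' vs 'a' => not anagrams

0


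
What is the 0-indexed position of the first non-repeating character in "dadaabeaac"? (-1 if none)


Input: dadaabeaac
Character frequencies:
  'a': 5
  'b': 1
  'c': 1
  'd': 2
  'e': 1
Scanning left to right for freq == 1:
  Position 0 ('d'): freq=2, skip
  Position 1 ('a'): freq=5, skip
  Position 2 ('d'): freq=2, skip
  Position 3 ('a'): freq=5, skip
  Position 4 ('a'): freq=5, skip
  Position 5 ('b'): unique! => answer = 5

5


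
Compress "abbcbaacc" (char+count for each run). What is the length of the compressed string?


Input: abbcbaacc
Runs:
  'a' x 1 => "a1"
  'b' x 2 => "b2"
  'c' x 1 => "c1"
  'b' x 1 => "b1"
  'a' x 2 => "a2"
  'c' x 2 => "c2"
Compressed: "a1b2c1b1a2c2"
Compressed length: 12

12


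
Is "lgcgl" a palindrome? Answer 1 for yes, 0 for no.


Input: lgcgl
Reversed: lgcgl
  Compare pos 0 ('l') with pos 4 ('l'): match
  Compare pos 1 ('g') with pos 3 ('g'): match
Result: palindrome

1


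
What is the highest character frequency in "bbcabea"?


Input: bbcabea
Character counts:
  'a': 2
  'b': 3
  'c': 1
  'e': 1
Maximum frequency: 3

3


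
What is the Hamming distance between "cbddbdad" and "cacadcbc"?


Comparing "cbddbdad" and "cacadcbc" position by position:
  Position 0: 'c' vs 'c' => same
  Position 1: 'b' vs 'a' => differ
  Position 2: 'd' vs 'c' => differ
  Position 3: 'd' vs 'a' => differ
  Position 4: 'b' vs 'd' => differ
  Position 5: 'd' vs 'c' => differ
  Position 6: 'a' vs 'b' => differ
  Position 7: 'd' vs 'c' => differ
Total differences (Hamming distance): 7

7


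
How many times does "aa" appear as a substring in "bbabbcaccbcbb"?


Searching for "aa" in "bbabbcaccbcbb"
Scanning each position:
  Position 0: "bb" => no
  Position 1: "ba" => no
  Position 2: "ab" => no
  Position 3: "bb" => no
  Position 4: "bc" => no
  Position 5: "ca" => no
  Position 6: "ac" => no
  Position 7: "cc" => no
  Position 8: "cb" => no
  Position 9: "bc" => no
  Position 10: "cb" => no
  Position 11: "bb" => no
Total occurrences: 0

0


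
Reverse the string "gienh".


Input: gienh
Reading characters right to left:
  Position 4: 'h'
  Position 3: 'n'
  Position 2: 'e'
  Position 1: 'i'
  Position 0: 'g'
Reversed: hneig

hneig


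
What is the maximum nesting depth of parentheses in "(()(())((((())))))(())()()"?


Input: "(()(())((((())))))(())()()"
Tracking depth:
  Position 0 '(': depth becomes 1
  Position 1 '(': depth becomes 2
  Position 2 ')': depth becomes 1
  Position 3 '(': depth becomes 2
  Position 4 '(': depth becomes 3
  Position 5 ')': depth becomes 2
  Position 6 ')': depth becomes 1
  Position 7 '(': depth becomes 2
  Position 8 '(': depth becomes 3
  Position 9 '(': depth becomes 4
  Position 10 '(': depth becomes 5
  Position 11 '(': depth becomes 6
  Position 12 ')': depth becomes 5
  Position 13 ')': depth becomes 4
  Position 14 ')': depth becomes 3
  Position 15 ')': depth becomes 2
  Position 16 ')': depth becomes 1
  Position 17 ')': depth becomes 0
  Position 18 '(': depth becomes 1
  Position 19 '(': depth becomes 2
  Position 20 ')': depth becomes 1
  Position 21 ')': depth becomes 0
  Position 22 '(': depth becomes 1
  Position 23 ')': depth becomes 0
  Position 24 '(': depth becomes 1
  Position 25 ')': depth becomes 0
Maximum depth reached: 6

6


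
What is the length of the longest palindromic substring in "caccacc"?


Input: "caccacc"
Checking substrings for palindromes:
  [0:6] "caccac" (len 6) => palindrome
  [2:7] "ccacc" (len 5) => palindrome
  [1:5] "acca" (len 4) => palindrome
  [0:3] "cac" (len 3) => palindrome
  [3:6] "cac" (len 3) => palindrome
  [2:4] "cc" (len 2) => palindrome
Longest palindromic substring: "caccac" with length 6

6


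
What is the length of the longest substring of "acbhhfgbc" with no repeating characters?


Input: "acbhhfgbc"
Sliding window (track last position of each char):
  Position 0 ('a'): window [0,0] length 1 -- new best
  Position 1 ('c'): window [0,1] length 2 -- new best
  Position 2 ('b'): window [0,2] length 3 -- new best
  Position 3 ('h'): window [0,3] length 4 -- new best
  Position 4 ('h'): repeat (last at 3), move window start to 4
  Position 4 ('h'): window [4,4] length 1
  Position 5 ('f'): window [4,5] length 2
  Position 6 ('g'): window [4,6] length 3
  Position 7 ('b'): window [4,7] length 4
  Position 8 ('c'): window [4,8] length 5 -- new best
Longest substring with no repeats: "hfgbc" with length 5

5


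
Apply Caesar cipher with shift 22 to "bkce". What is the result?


Caesar cipher: shift "bkce" by 22
  'b' (pos 1) + 22 = pos 23 = 'x'
  'k' (pos 10) + 22 = pos 6 = 'g'
  'c' (pos 2) + 22 = pos 24 = 'y'
  'e' (pos 4) + 22 = pos 0 = 'a'
Result: xgya

xgya


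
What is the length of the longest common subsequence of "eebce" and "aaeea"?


LCS of "eebce" and "aaeea"
DP table:
           a    a    e    e    a
      0    0    0    0    0    0
  e   0    0    0    1    1    1
  e   0    0    0    1    2    2
  b   0    0    0    1    2    2
  c   0    0    0    1    2    2
  e   0    0    0    1    2    2
LCS length = dp[5][5] = 2

2


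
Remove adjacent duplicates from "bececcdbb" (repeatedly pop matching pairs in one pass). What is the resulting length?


Input: bececcdbb
Stack-based adjacent duplicate removal:
  Read 'b': push. Stack: b
  Read 'e': push. Stack: be
  Read 'c': push. Stack: bec
  Read 'e': push. Stack: bece
  Read 'c': push. Stack: becec
  Read 'c': matches stack top 'c' => pop. Stack: bece
  Read 'd': push. Stack: beced
  Read 'b': push. Stack: becedb
  Read 'b': matches stack top 'b' => pop. Stack: beced
Final stack: "beced" (length 5)

5


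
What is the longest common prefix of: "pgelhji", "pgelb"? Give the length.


Words: pgelhji, pgelb
  Position 0: all 'p' => match
  Position 1: all 'g' => match
  Position 2: all 'e' => match
  Position 3: all 'l' => match
  Position 4: ('h', 'b') => mismatch, stop
LCP = "pgel" (length 4)

4


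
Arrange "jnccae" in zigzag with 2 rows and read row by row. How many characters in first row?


Zigzag "jnccae" into 2 rows:
Placing characters:
  'j' => row 0
  'n' => row 1
  'c' => row 0
  'c' => row 1
  'a' => row 0
  'e' => row 1
Rows:
  Row 0: "jca"
  Row 1: "nce"
First row length: 3

3


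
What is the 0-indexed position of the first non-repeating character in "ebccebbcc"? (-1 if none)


Input: ebccebbcc
Character frequencies:
  'b': 3
  'c': 4
  'e': 2
Scanning left to right for freq == 1:
  Position 0 ('e'): freq=2, skip
  Position 1 ('b'): freq=3, skip
  Position 2 ('c'): freq=4, skip
  Position 3 ('c'): freq=4, skip
  Position 4 ('e'): freq=2, skip
  Position 5 ('b'): freq=3, skip
  Position 6 ('b'): freq=3, skip
  Position 7 ('c'): freq=4, skip
  Position 8 ('c'): freq=4, skip
  No unique character found => answer = -1

-1


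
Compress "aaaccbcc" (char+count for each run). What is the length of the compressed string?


Input: aaaccbcc
Runs:
  'a' x 3 => "a3"
  'c' x 2 => "c2"
  'b' x 1 => "b1"
  'c' x 2 => "c2"
Compressed: "a3c2b1c2"
Compressed length: 8

8


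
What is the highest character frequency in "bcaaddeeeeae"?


Input: bcaaddeeeeae
Character counts:
  'a': 3
  'b': 1
  'c': 1
  'd': 2
  'e': 5
Maximum frequency: 5

5


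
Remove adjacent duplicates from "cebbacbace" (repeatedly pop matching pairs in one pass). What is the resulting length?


Input: cebbacbace
Stack-based adjacent duplicate removal:
  Read 'c': push. Stack: c
  Read 'e': push. Stack: ce
  Read 'b': push. Stack: ceb
  Read 'b': matches stack top 'b' => pop. Stack: ce
  Read 'a': push. Stack: cea
  Read 'c': push. Stack: ceac
  Read 'b': push. Stack: ceacb
  Read 'a': push. Stack: ceacba
  Read 'c': push. Stack: ceacbac
  Read 'e': push. Stack: ceacbace
Final stack: "ceacbace" (length 8)

8


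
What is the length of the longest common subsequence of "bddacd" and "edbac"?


LCS of "bddacd" and "edbac"
DP table:
           e    d    b    a    c
      0    0    0    0    0    0
  b   0    0    0    1    1    1
  d   0    0    1    1    1    1
  d   0    0    1    1    1    1
  a   0    0    1    1    2    2
  c   0    0    1    1    2    3
  d   0    0    1    1    2    3
LCS length = dp[6][5] = 3

3


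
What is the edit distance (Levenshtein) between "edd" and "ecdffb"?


Computing edit distance: "edd" -> "ecdffb"
DP table:
           e    c    d    f    f    b
      0    1    2    3    4    5    6
  e   1    0    1    2    3    4    5
  d   2    1    1    1    2    3    4
  d   3    2    2    1    2    3    4
Edit distance = dp[3][6] = 4

4


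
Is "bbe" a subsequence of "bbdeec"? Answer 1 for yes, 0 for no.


Check if "bbe" is a subsequence of "bbdeec"
Greedy scan:
  Position 0 ('b'): matches sub[0] = 'b'
  Position 1 ('b'): matches sub[1] = 'b'
  Position 2 ('d'): no match needed
  Position 3 ('e'): matches sub[2] = 'e'
  Position 4 ('e'): no match needed
  Position 5 ('c'): no match needed
All 3 characters matched => is a subsequence

1


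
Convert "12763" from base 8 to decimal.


Input: "12763" in base 8
Positional expansion:
  Digit '1' (value 1) x 8^4 = 4096
  Digit '2' (value 2) x 8^3 = 1024
  Digit '7' (value 7) x 8^2 = 448
  Digit '6' (value 6) x 8^1 = 48
  Digit '3' (value 3) x 8^0 = 3
Sum = 5619

5619


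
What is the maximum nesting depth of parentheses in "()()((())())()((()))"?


Input: "()()((())())()((()))"
Tracking depth:
  Position 0 '(': depth becomes 1
  Position 1 ')': depth becomes 0
  Position 2 '(': depth becomes 1
  Position 3 ')': depth becomes 0
  Position 4 '(': depth becomes 1
  Position 5 '(': depth becomes 2
  Position 6 '(': depth becomes 3
  Position 7 ')': depth becomes 2
  Position 8 ')': depth becomes 1
  Position 9 '(': depth becomes 2
  Position 10 ')': depth becomes 1
  Position 11 ')': depth becomes 0
  Position 12 '(': depth becomes 1
  Position 13 ')': depth becomes 0
  Position 14 '(': depth becomes 1
  Position 15 '(': depth becomes 2
  Position 16 '(': depth becomes 3
  Position 17 ')': depth becomes 2
  Position 18 ')': depth becomes 1
  Position 19 ')': depth becomes 0
Maximum depth reached: 3

3


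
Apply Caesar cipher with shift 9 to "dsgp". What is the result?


Caesar cipher: shift "dsgp" by 9
  'd' (pos 3) + 9 = pos 12 = 'm'
  's' (pos 18) + 9 = pos 1 = 'b'
  'g' (pos 6) + 9 = pos 15 = 'p'
  'p' (pos 15) + 9 = pos 24 = 'y'
Result: mbpy

mbpy


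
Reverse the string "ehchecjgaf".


Input: ehchecjgaf
Reading characters right to left:
  Position 9: 'f'
  Position 8: 'a'
  Position 7: 'g'
  Position 6: 'j'
  Position 5: 'c'
  Position 4: 'e'
  Position 3: 'h'
  Position 2: 'c'
  Position 1: 'h'
  Position 0: 'e'
Reversed: fagjcehche

fagjcehche


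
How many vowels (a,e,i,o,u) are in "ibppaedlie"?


Input: ibppaedlie
Checking each character:
  'i' at position 0: vowel (running total: 1)
  'b' at position 1: consonant
  'p' at position 2: consonant
  'p' at position 3: consonant
  'a' at position 4: vowel (running total: 2)
  'e' at position 5: vowel (running total: 3)
  'd' at position 6: consonant
  'l' at position 7: consonant
  'i' at position 8: vowel (running total: 4)
  'e' at position 9: vowel (running total: 5)
Total vowels: 5

5


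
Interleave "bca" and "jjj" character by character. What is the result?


Interleaving "bca" and "jjj":
  Position 0: 'b' from first, 'j' from second => "bj"
  Position 1: 'c' from first, 'j' from second => "cj"
  Position 2: 'a' from first, 'j' from second => "aj"
Result: bjcjaj

bjcjaj


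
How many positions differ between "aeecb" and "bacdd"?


Comparing "aeecb" and "bacdd" position by position:
  Position 0: 'a' vs 'b' => DIFFER
  Position 1: 'e' vs 'a' => DIFFER
  Position 2: 'e' vs 'c' => DIFFER
  Position 3: 'c' vs 'd' => DIFFER
  Position 4: 'b' vs 'd' => DIFFER
Positions that differ: 5

5


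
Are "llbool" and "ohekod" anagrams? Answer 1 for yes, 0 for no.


Strings: "llbool", "ohekod"
Sorted first:  bllloo
Sorted second: dehkoo
Differ at position 0: 'b' vs 'd' => not anagrams

0


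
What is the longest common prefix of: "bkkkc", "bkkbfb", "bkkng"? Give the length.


Words: bkkkc, bkkbfb, bkkng
  Position 0: all 'b' => match
  Position 1: all 'k' => match
  Position 2: all 'k' => match
  Position 3: ('k', 'b', 'n') => mismatch, stop
LCP = "bkk" (length 3)

3


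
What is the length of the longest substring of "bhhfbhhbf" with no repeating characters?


Input: "bhhfbhhbf"
Sliding window (track last position of each char):
  Position 0 ('b'): window [0,0] length 1 -- new best
  Position 1 ('h'): window [0,1] length 2 -- new best
  Position 2 ('h'): repeat (last at 1), move window start to 2
  Position 2 ('h'): window [2,2] length 1
  Position 3 ('f'): window [2,3] length 2
  Position 4 ('b'): window [2,4] length 3 -- new best
  Position 5 ('h'): repeat (last at 2), move window start to 3
  Position 5 ('h'): window [3,5] length 3
  Position 6 ('h'): repeat (last at 5), move window start to 6
  Position 6 ('h'): window [6,6] length 1
  Position 7 ('b'): window [6,7] length 2
  Position 8 ('f'): window [6,8] length 3
Longest substring with no repeats: "hfb" with length 3

3


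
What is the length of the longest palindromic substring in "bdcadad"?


Input: "bdcadad"
Checking substrings for palindromes:
  [3:6] "ada" (len 3) => palindrome
  [4:7] "dad" (len 3) => palindrome
Longest palindromic substring: "ada" with length 3

3


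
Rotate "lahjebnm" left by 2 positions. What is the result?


Input: "lahjebnm", rotate left by 2
First 2 characters: "la"
Remaining characters: "hjebnm"
Concatenate remaining + first: "hjebnm" + "la" = "hjebnmla"

hjebnmla


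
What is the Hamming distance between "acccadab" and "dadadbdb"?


Comparing "acccadab" and "dadadbdb" position by position:
  Position 0: 'a' vs 'd' => differ
  Position 1: 'c' vs 'a' => differ
  Position 2: 'c' vs 'd' => differ
  Position 3: 'c' vs 'a' => differ
  Position 4: 'a' vs 'd' => differ
  Position 5: 'd' vs 'b' => differ
  Position 6: 'a' vs 'd' => differ
  Position 7: 'b' vs 'b' => same
Total differences (Hamming distance): 7

7


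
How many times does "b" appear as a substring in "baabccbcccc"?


Searching for "b" in "baabccbcccc"
Scanning each position:
  Position 0: "b" => MATCH
  Position 1: "a" => no
  Position 2: "a" => no
  Position 3: "b" => MATCH
  Position 4: "c" => no
  Position 5: "c" => no
  Position 6: "b" => MATCH
  Position 7: "c" => no
  Position 8: "c" => no
  Position 9: "c" => no
  Position 10: "c" => no
Total occurrences: 3

3


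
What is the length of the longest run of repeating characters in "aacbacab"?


Input: "aacbacab"
Scanning for longest run:
  Position 1 ('a'): continues run of 'a', length=2
  Position 2 ('c'): new char, reset run to 1
  Position 3 ('b'): new char, reset run to 1
  Position 4 ('a'): new char, reset run to 1
  Position 5 ('c'): new char, reset run to 1
  Position 6 ('a'): new char, reset run to 1
  Position 7 ('b'): new char, reset run to 1
Longest run: 'a' with length 2

2


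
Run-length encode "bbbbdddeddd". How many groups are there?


Input: bbbbdddeddd
Scanning for consecutive runs:
  Group 1: 'b' x 4 (positions 0-3)
  Group 2: 'd' x 3 (positions 4-6)
  Group 3: 'e' x 1 (positions 7-7)
  Group 4: 'd' x 3 (positions 8-10)
Total groups: 4

4


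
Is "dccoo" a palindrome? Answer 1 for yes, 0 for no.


Input: dccoo
Reversed: ooccd
  Compare pos 0 ('d') with pos 4 ('o'): MISMATCH
  Compare pos 1 ('c') with pos 3 ('o'): MISMATCH
Result: not a palindrome

0


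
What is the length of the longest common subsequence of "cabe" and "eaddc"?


LCS of "cabe" and "eaddc"
DP table:
           e    a    d    d    c
      0    0    0    0    0    0
  c   0    0    0    0    0    1
  a   0    0    1    1    1    1
  b   0    0    1    1    1    1
  e   0    1    1    1    1    1
LCS length = dp[4][5] = 1

1


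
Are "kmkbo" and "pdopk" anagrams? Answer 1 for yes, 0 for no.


Strings: "kmkbo", "pdopk"
Sorted first:  bkkmo
Sorted second: dkopp
Differ at position 0: 'b' vs 'd' => not anagrams

0


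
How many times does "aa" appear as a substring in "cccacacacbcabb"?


Searching for "aa" in "cccacacacbcabb"
Scanning each position:
  Position 0: "cc" => no
  Position 1: "cc" => no
  Position 2: "ca" => no
  Position 3: "ac" => no
  Position 4: "ca" => no
  Position 5: "ac" => no
  Position 6: "ca" => no
  Position 7: "ac" => no
  Position 8: "cb" => no
  Position 9: "bc" => no
  Position 10: "ca" => no
  Position 11: "ab" => no
  Position 12: "bb" => no
Total occurrences: 0

0


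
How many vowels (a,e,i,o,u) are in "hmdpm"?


Input: hmdpm
Checking each character:
  'h' at position 0: consonant
  'm' at position 1: consonant
  'd' at position 2: consonant
  'p' at position 3: consonant
  'm' at position 4: consonant
Total vowels: 0

0


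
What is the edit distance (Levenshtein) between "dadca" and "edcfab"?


Computing edit distance: "dadca" -> "edcfab"
DP table:
           e    d    c    f    a    b
      0    1    2    3    4    5    6
  d   1    1    1    2    3    4    5
  a   2    2    2    2    3    3    4
  d   3    3    2    3    3    4    4
  c   4    4    3    2    3    4    5
  a   5    5    4    3    3    3    4
Edit distance = dp[5][6] = 4

4


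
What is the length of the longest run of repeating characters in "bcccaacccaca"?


Input: "bcccaacccaca"
Scanning for longest run:
  Position 1 ('c'): new char, reset run to 1
  Position 2 ('c'): continues run of 'c', length=2
  Position 3 ('c'): continues run of 'c', length=3
  Position 4 ('a'): new char, reset run to 1
  Position 5 ('a'): continues run of 'a', length=2
  Position 6 ('c'): new char, reset run to 1
  Position 7 ('c'): continues run of 'c', length=2
  Position 8 ('c'): continues run of 'c', length=3
  Position 9 ('a'): new char, reset run to 1
  Position 10 ('c'): new char, reset run to 1
  Position 11 ('a'): new char, reset run to 1
Longest run: 'c' with length 3

3


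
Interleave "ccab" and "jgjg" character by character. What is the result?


Interleaving "ccab" and "jgjg":
  Position 0: 'c' from first, 'j' from second => "cj"
  Position 1: 'c' from first, 'g' from second => "cg"
  Position 2: 'a' from first, 'j' from second => "aj"
  Position 3: 'b' from first, 'g' from second => "bg"
Result: cjcgajbg

cjcgajbg


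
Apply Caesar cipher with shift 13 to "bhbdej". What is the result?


Caesar cipher: shift "bhbdej" by 13
  'b' (pos 1) + 13 = pos 14 = 'o'
  'h' (pos 7) + 13 = pos 20 = 'u'
  'b' (pos 1) + 13 = pos 14 = 'o'
  'd' (pos 3) + 13 = pos 16 = 'q'
  'e' (pos 4) + 13 = pos 17 = 'r'
  'j' (pos 9) + 13 = pos 22 = 'w'
Result: ouoqrw

ouoqrw


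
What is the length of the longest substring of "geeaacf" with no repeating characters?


Input: "geeaacf"
Sliding window (track last position of each char):
  Position 0 ('g'): window [0,0] length 1 -- new best
  Position 1 ('e'): window [0,1] length 2 -- new best
  Position 2 ('e'): repeat (last at 1), move window start to 2
  Position 2 ('e'): window [2,2] length 1
  Position 3 ('a'): window [2,3] length 2
  Position 4 ('a'): repeat (last at 3), move window start to 4
  Position 4 ('a'): window [4,4] length 1
  Position 5 ('c'): window [4,5] length 2
  Position 6 ('f'): window [4,6] length 3 -- new best
Longest substring with no repeats: "acf" with length 3

3


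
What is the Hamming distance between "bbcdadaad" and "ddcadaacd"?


Comparing "bbcdadaad" and "ddcadaacd" position by position:
  Position 0: 'b' vs 'd' => differ
  Position 1: 'b' vs 'd' => differ
  Position 2: 'c' vs 'c' => same
  Position 3: 'd' vs 'a' => differ
  Position 4: 'a' vs 'd' => differ
  Position 5: 'd' vs 'a' => differ
  Position 6: 'a' vs 'a' => same
  Position 7: 'a' vs 'c' => differ
  Position 8: 'd' vs 'd' => same
Total differences (Hamming distance): 6

6


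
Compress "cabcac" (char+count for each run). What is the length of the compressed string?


Input: cabcac
Runs:
  'c' x 1 => "c1"
  'a' x 1 => "a1"
  'b' x 1 => "b1"
  'c' x 1 => "c1"
  'a' x 1 => "a1"
  'c' x 1 => "c1"
Compressed: "c1a1b1c1a1c1"
Compressed length: 12

12


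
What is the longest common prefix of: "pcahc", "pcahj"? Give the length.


Words: pcahc, pcahj
  Position 0: all 'p' => match
  Position 1: all 'c' => match
  Position 2: all 'a' => match
  Position 3: all 'h' => match
  Position 4: ('c', 'j') => mismatch, stop
LCP = "pcah" (length 4)

4


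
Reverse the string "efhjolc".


Input: efhjolc
Reading characters right to left:
  Position 6: 'c'
  Position 5: 'l'
  Position 4: 'o'
  Position 3: 'j'
  Position 2: 'h'
  Position 1: 'f'
  Position 0: 'e'
Reversed: clojhfe

clojhfe


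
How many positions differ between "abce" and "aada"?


Comparing "abce" and "aada" position by position:
  Position 0: 'a' vs 'a' => same
  Position 1: 'b' vs 'a' => DIFFER
  Position 2: 'c' vs 'd' => DIFFER
  Position 3: 'e' vs 'a' => DIFFER
Positions that differ: 3

3


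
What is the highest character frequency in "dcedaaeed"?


Input: dcedaaeed
Character counts:
  'a': 2
  'c': 1
  'd': 3
  'e': 3
Maximum frequency: 3

3


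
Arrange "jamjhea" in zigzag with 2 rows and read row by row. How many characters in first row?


Zigzag "jamjhea" into 2 rows:
Placing characters:
  'j' => row 0
  'a' => row 1
  'm' => row 0
  'j' => row 1
  'h' => row 0
  'e' => row 1
  'a' => row 0
Rows:
  Row 0: "jmha"
  Row 1: "aje"
First row length: 4

4


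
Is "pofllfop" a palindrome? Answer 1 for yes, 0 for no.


Input: pofllfop
Reversed: pofllfop
  Compare pos 0 ('p') with pos 7 ('p'): match
  Compare pos 1 ('o') with pos 6 ('o'): match
  Compare pos 2 ('f') with pos 5 ('f'): match
  Compare pos 3 ('l') with pos 4 ('l'): match
Result: palindrome

1


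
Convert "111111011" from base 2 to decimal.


Input: "111111011" in base 2
Positional expansion:
  Digit '1' (value 1) x 2^8 = 256
  Digit '1' (value 1) x 2^7 = 128
  Digit '1' (value 1) x 2^6 = 64
  Digit '1' (value 1) x 2^5 = 32
  Digit '1' (value 1) x 2^4 = 16
  Digit '1' (value 1) x 2^3 = 8
  Digit '0' (value 0) x 2^2 = 0
  Digit '1' (value 1) x 2^1 = 2
  Digit '1' (value 1) x 2^0 = 1
Sum = 507

507


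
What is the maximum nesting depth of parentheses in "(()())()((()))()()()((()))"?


Input: "(()())()((()))()()()((()))"
Tracking depth:
  Position 0 '(': depth becomes 1
  Position 1 '(': depth becomes 2
  Position 2 ')': depth becomes 1
  Position 3 '(': depth becomes 2
  Position 4 ')': depth becomes 1
  Position 5 ')': depth becomes 0
  Position 6 '(': depth becomes 1
  Position 7 ')': depth becomes 0
  Position 8 '(': depth becomes 1
  Position 9 '(': depth becomes 2
  Position 10 '(': depth becomes 3
  Position 11 ')': depth becomes 2
  Position 12 ')': depth becomes 1
  Position 13 ')': depth becomes 0
  Position 14 '(': depth becomes 1
  Position 15 ')': depth becomes 0
  Position 16 '(': depth becomes 1
  Position 17 ')': depth becomes 0
  Position 18 '(': depth becomes 1
  Position 19 ')': depth becomes 0
  Position 20 '(': depth becomes 1
  Position 21 '(': depth becomes 2
  Position 22 '(': depth becomes 3
  Position 23 ')': depth becomes 2
  Position 24 ')': depth becomes 1
  Position 25 ')': depth becomes 0
Maximum depth reached: 3

3


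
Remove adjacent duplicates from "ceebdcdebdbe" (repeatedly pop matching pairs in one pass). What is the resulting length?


Input: ceebdcdebdbe
Stack-based adjacent duplicate removal:
  Read 'c': push. Stack: c
  Read 'e': push. Stack: ce
  Read 'e': matches stack top 'e' => pop. Stack: c
  Read 'b': push. Stack: cb
  Read 'd': push. Stack: cbd
  Read 'c': push. Stack: cbdc
  Read 'd': push. Stack: cbdcd
  Read 'e': push. Stack: cbdcde
  Read 'b': push. Stack: cbdcdeb
  Read 'd': push. Stack: cbdcdebd
  Read 'b': push. Stack: cbdcdebdb
  Read 'e': push. Stack: cbdcdebdbe
Final stack: "cbdcdebdbe" (length 10)

10


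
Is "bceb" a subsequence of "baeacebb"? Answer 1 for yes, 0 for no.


Check if "bceb" is a subsequence of "baeacebb"
Greedy scan:
  Position 0 ('b'): matches sub[0] = 'b'
  Position 1 ('a'): no match needed
  Position 2 ('e'): no match needed
  Position 3 ('a'): no match needed
  Position 4 ('c'): matches sub[1] = 'c'
  Position 5 ('e'): matches sub[2] = 'e'
  Position 6 ('b'): matches sub[3] = 'b'
  Position 7 ('b'): no match needed
All 4 characters matched => is a subsequence

1


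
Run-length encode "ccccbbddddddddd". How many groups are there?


Input: ccccbbddddddddd
Scanning for consecutive runs:
  Group 1: 'c' x 4 (positions 0-3)
  Group 2: 'b' x 2 (positions 4-5)
  Group 3: 'd' x 9 (positions 6-14)
Total groups: 3

3


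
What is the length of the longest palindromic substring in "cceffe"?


Input: "cceffe"
Checking substrings for palindromes:
  [2:6] "effe" (len 4) => palindrome
  [0:2] "cc" (len 2) => palindrome
  [3:5] "ff" (len 2) => palindrome
Longest palindromic substring: "effe" with length 4

4


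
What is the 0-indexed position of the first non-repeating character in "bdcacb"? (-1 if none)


Input: bdcacb
Character frequencies:
  'a': 1
  'b': 2
  'c': 2
  'd': 1
Scanning left to right for freq == 1:
  Position 0 ('b'): freq=2, skip
  Position 1 ('d'): unique! => answer = 1

1


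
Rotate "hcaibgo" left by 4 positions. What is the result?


Input: "hcaibgo", rotate left by 4
First 4 characters: "hcai"
Remaining characters: "bgo"
Concatenate remaining + first: "bgo" + "hcai" = "bgohcai"

bgohcai


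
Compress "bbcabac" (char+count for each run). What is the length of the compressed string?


Input: bbcabac
Runs:
  'b' x 2 => "b2"
  'c' x 1 => "c1"
  'a' x 1 => "a1"
  'b' x 1 => "b1"
  'a' x 1 => "a1"
  'c' x 1 => "c1"
Compressed: "b2c1a1b1a1c1"
Compressed length: 12

12


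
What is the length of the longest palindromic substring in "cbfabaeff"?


Input: "cbfabaeff"
Checking substrings for palindromes:
  [3:6] "aba" (len 3) => palindrome
  [7:9] "ff" (len 2) => palindrome
Longest palindromic substring: "aba" with length 3

3


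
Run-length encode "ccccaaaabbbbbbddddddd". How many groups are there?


Input: ccccaaaabbbbbbddddddd
Scanning for consecutive runs:
  Group 1: 'c' x 4 (positions 0-3)
  Group 2: 'a' x 4 (positions 4-7)
  Group 3: 'b' x 6 (positions 8-13)
  Group 4: 'd' x 7 (positions 14-20)
Total groups: 4

4


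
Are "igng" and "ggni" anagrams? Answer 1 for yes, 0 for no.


Strings: "igng", "ggni"
Sorted first:  ggin
Sorted second: ggin
Sorted forms match => anagrams

1


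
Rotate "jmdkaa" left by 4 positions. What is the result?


Input: "jmdkaa", rotate left by 4
First 4 characters: "jmdk"
Remaining characters: "aa"
Concatenate remaining + first: "aa" + "jmdk" = "aajmdk"

aajmdk


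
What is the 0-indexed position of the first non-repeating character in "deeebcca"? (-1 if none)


Input: deeebcca
Character frequencies:
  'a': 1
  'b': 1
  'c': 2
  'd': 1
  'e': 3
Scanning left to right for freq == 1:
  Position 0 ('d'): unique! => answer = 0

0


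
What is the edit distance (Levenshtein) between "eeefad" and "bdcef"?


Computing edit distance: "eeefad" -> "bdcef"
DP table:
           b    d    c    e    f
      0    1    2    3    4    5
  e   1    1    2    3    3    4
  e   2    2    2    3    3    4
  e   3    3    3    3    3    4
  f   4    4    4    4    4    3
  a   5    5    5    5    5    4
  d   6    6    5    6    6    5
Edit distance = dp[6][5] = 5

5


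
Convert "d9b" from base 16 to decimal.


Input: "d9b" in base 16
Positional expansion:
  Digit 'd' (value 13) x 16^2 = 3328
  Digit '9' (value 9) x 16^1 = 144
  Digit 'b' (value 11) x 16^0 = 11
Sum = 3483

3483


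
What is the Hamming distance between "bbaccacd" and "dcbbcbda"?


Comparing "bbaccacd" and "dcbbcbda" position by position:
  Position 0: 'b' vs 'd' => differ
  Position 1: 'b' vs 'c' => differ
  Position 2: 'a' vs 'b' => differ
  Position 3: 'c' vs 'b' => differ
  Position 4: 'c' vs 'c' => same
  Position 5: 'a' vs 'b' => differ
  Position 6: 'c' vs 'd' => differ
  Position 7: 'd' vs 'a' => differ
Total differences (Hamming distance): 7

7


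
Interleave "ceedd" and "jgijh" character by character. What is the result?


Interleaving "ceedd" and "jgijh":
  Position 0: 'c' from first, 'j' from second => "cj"
  Position 1: 'e' from first, 'g' from second => "eg"
  Position 2: 'e' from first, 'i' from second => "ei"
  Position 3: 'd' from first, 'j' from second => "dj"
  Position 4: 'd' from first, 'h' from second => "dh"
Result: cjegeidjdh

cjegeidjdh


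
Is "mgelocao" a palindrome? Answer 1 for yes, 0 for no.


Input: mgelocao
Reversed: oacolegm
  Compare pos 0 ('m') with pos 7 ('o'): MISMATCH
  Compare pos 1 ('g') with pos 6 ('a'): MISMATCH
  Compare pos 2 ('e') with pos 5 ('c'): MISMATCH
  Compare pos 3 ('l') with pos 4 ('o'): MISMATCH
Result: not a palindrome

0


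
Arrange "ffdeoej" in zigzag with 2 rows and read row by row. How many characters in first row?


Zigzag "ffdeoej" into 2 rows:
Placing characters:
  'f' => row 0
  'f' => row 1
  'd' => row 0
  'e' => row 1
  'o' => row 0
  'e' => row 1
  'j' => row 0
Rows:
  Row 0: "fdoj"
  Row 1: "fee"
First row length: 4

4


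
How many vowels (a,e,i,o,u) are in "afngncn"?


Input: afngncn
Checking each character:
  'a' at position 0: vowel (running total: 1)
  'f' at position 1: consonant
  'n' at position 2: consonant
  'g' at position 3: consonant
  'n' at position 4: consonant
  'c' at position 5: consonant
  'n' at position 6: consonant
Total vowels: 1

1


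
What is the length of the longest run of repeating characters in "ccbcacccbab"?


Input: "ccbcacccbab"
Scanning for longest run:
  Position 1 ('c'): continues run of 'c', length=2
  Position 2 ('b'): new char, reset run to 1
  Position 3 ('c'): new char, reset run to 1
  Position 4 ('a'): new char, reset run to 1
  Position 5 ('c'): new char, reset run to 1
  Position 6 ('c'): continues run of 'c', length=2
  Position 7 ('c'): continues run of 'c', length=3
  Position 8 ('b'): new char, reset run to 1
  Position 9 ('a'): new char, reset run to 1
  Position 10 ('b'): new char, reset run to 1
Longest run: 'c' with length 3

3


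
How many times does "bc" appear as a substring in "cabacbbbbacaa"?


Searching for "bc" in "cabacbbbbacaa"
Scanning each position:
  Position 0: "ca" => no
  Position 1: "ab" => no
  Position 2: "ba" => no
  Position 3: "ac" => no
  Position 4: "cb" => no
  Position 5: "bb" => no
  Position 6: "bb" => no
  Position 7: "bb" => no
  Position 8: "ba" => no
  Position 9: "ac" => no
  Position 10: "ca" => no
  Position 11: "aa" => no
Total occurrences: 0

0


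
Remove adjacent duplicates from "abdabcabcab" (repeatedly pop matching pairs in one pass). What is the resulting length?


Input: abdabcabcab
Stack-based adjacent duplicate removal:
  Read 'a': push. Stack: a
  Read 'b': push. Stack: ab
  Read 'd': push. Stack: abd
  Read 'a': push. Stack: abda
  Read 'b': push. Stack: abdab
  Read 'c': push. Stack: abdabc
  Read 'a': push. Stack: abdabca
  Read 'b': push. Stack: abdabcab
  Read 'c': push. Stack: abdabcabc
  Read 'a': push. Stack: abdabcabca
  Read 'b': push. Stack: abdabcabcab
Final stack: "abdabcabcab" (length 11)

11


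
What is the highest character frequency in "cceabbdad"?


Input: cceabbdad
Character counts:
  'a': 2
  'b': 2
  'c': 2
  'd': 2
  'e': 1
Maximum frequency: 2

2


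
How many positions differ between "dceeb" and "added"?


Comparing "dceeb" and "added" position by position:
  Position 0: 'd' vs 'a' => DIFFER
  Position 1: 'c' vs 'd' => DIFFER
  Position 2: 'e' vs 'd' => DIFFER
  Position 3: 'e' vs 'e' => same
  Position 4: 'b' vs 'd' => DIFFER
Positions that differ: 4

4
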